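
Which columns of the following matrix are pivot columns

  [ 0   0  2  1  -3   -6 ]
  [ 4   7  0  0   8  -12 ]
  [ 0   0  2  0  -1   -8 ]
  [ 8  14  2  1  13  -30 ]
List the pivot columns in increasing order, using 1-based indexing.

1, 3, 4

ρ1 <=> ρ2
ρ1 ← 1/4·ρ1
ρ4 ← ρ4 − 8·ρ1
ρ2 ← 1/2·ρ2
ρ3 ← ρ3 − 2·ρ2
ρ4 ← ρ4 − 2·ρ2
ρ3 ← -1·ρ3
ρ2 ← ρ2 − 1/2·ρ3
Pivot columns are the columns containing a leading 1.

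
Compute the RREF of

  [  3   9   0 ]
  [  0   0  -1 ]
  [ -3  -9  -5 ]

[[1, 3, 0], [0, 0, 1], [0, 0, 0]]

R1 ← 1/3·R1
  [  1   3   0 ]
  [  0   0  -1 ]
  [ -3  -9  -5 ]
R3 ← R3 + 3·R1
  [ 1  3   0 ]
  [ 0  0  -1 ]
  [ 0  0  -5 ]
R2 ← -1·R2
  [ 1  3   0 ]
  [ 0  0   1 ]
  [ 0  0  -5 ]
R3 ← R3 + 5·R2
  [ 1  3  0 ]
  [ 0  0  1 ]
  [ 0  0  0 ]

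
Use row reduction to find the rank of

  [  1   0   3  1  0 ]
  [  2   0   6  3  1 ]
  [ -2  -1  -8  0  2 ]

rank = 3

r2 ← r2 − 2·r1
  [  1   0   3  1  0 ]
  [  0   0   0  1  1 ]
  [ -2  -1  -8  0  2 ]
r3 ← r3 + 2·r1
  [ 1   0   3  1  0 ]
  [ 0   0   0  1  1 ]
  [ 0  -1  -2  2  2 ]
r2 <-> r3
  [ 1   0   3  1  0 ]
  [ 0  -1  -2  2  2 ]
  [ 0   0   0  1  1 ]
r2 ← -1·r2
  [ 1  0  3   1   0 ]
  [ 0  1  2  -2  -2 ]
  [ 0  0  0   1   1 ]
r2 ← r2 + 2·r3
  [ 1  0  3  1  0 ]
  [ 0  1  2  0  0 ]
  [ 0  0  0  1  1 ]
r1 ← r1 − r3
  [ 1  0  3  0  -1 ]
  [ 0  1  2  0   0 ]
  [ 0  0  0  1   1 ]
The reduced form has 3 nonzero rows.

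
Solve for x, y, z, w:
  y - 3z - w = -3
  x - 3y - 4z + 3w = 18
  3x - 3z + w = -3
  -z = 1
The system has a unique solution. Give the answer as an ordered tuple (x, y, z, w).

Form the augmented matrix and row-reduce:
  [ 0   1  -3  -1  |  -3 ]
  [ 1  -3  -4   3  |  18 ]
  [ 3   0  -3   1  |  -3 ]
  [ 0   0  -1   0  |   1 ]
R1 ↔ R2
  [ 1  -3  -4   3  |  18 ]
  [ 0   1  -3  -1  |  -3 ]
  [ 3   0  -3   1  |  -3 ]
  [ 0   0  -1   0  |   1 ]
R3 → R3 − 3·R1
  [ 1  -3  -4   3  |   18 ]
  [ 0   1  -3  -1  |   -3 ]
  [ 0   9   9  -8  |  -57 ]
  [ 0   0  -1   0  |    1 ]
R3 → R3 − 9·R2
  [ 1  -3  -4   3  |   18 ]
  [ 0   1  -3  -1  |   -3 ]
  [ 0   0  36   1  |  -30 ]
  [ 0   0  -1   0  |    1 ]
R3 → 1/36·R3
  [ 1  -3  -4     3  |    18 ]
  [ 0   1  -3    -1  |    -3 ]
  [ 0   0   1  1/36  |  -5/6 ]
  [ 0   0  -1     0  |     1 ]
R4 → R4 + R3
  [ 1  -3  -4     3  |    18 ]
  [ 0   1  -3    -1  |    -3 ]
  [ 0   0   1  1/36  |  -5/6 ]
  [ 0   0   0  1/36  |   1/6 ]
R4 → 36·R4
  [ 1  -3  -4     3  |    18 ]
  [ 0   1  -3    -1  |    -3 ]
  [ 0   0   1  1/36  |  -5/6 ]
  [ 0   0   0     1  |     6 ]
R3 → R3 − 1/36·R4
  [ 1  -3  -4   3  |  18 ]
  [ 0   1  -3  -1  |  -3 ]
  [ 0   0   1   0  |  -1 ]
  [ 0   0   0   1  |   6 ]
R2 → R2 + R4
  [ 1  -3  -4  3  |  18 ]
  [ 0   1  -3  0  |   3 ]
  [ 0   0   1  0  |  -1 ]
  [ 0   0   0  1  |   6 ]
R1 → R1 − 3·R4
  [ 1  -3  -4  0  |   0 ]
  [ 0   1  -3  0  |   3 ]
  [ 0   0   1  0  |  -1 ]
  [ 0   0   0  1  |   6 ]
R2 → R2 + 3·R3
  [ 1  -3  -4  0  |   0 ]
  [ 0   1   0  0  |   0 ]
  [ 0   0   1  0  |  -1 ]
  [ 0   0   0  1  |   6 ]
R1 → R1 + 4·R3
  [ 1  -3  0  0  |  -4 ]
  [ 0   1  0  0  |   0 ]
  [ 0   0  1  0  |  -1 ]
  [ 0   0  0  1  |   6 ]
R1 → R1 + 3·R2
  [ 1  0  0  0  |  -4 ]
  [ 0  1  0  0  |   0 ]
  [ 0  0  1  0  |  -1 ]
  [ 0  0  0  1  |   6 ]
Reading off the last column: x = -4, y = 0, z = -1, w = 6.

(-4, 0, -1, 6)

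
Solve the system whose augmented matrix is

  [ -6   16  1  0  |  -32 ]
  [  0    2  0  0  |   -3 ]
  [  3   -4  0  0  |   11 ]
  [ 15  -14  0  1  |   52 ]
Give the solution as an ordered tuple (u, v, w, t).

(5/3, -3/2, 2, 6)

ρ1 ← -1/6·ρ1
ρ3 ← ρ3 − 3·ρ1
ρ4 ← ρ4 − 15·ρ1
ρ2 ← 1/2·ρ2
ρ3 ← ρ3 − 4·ρ2
ρ4 ← ρ4 − 26·ρ2
ρ3 ← 2·ρ3
ρ4 ← ρ4 − 5/2·ρ3
ρ1 ← ρ1 + 1/6·ρ3
ρ1 ← ρ1 + 8/3·ρ2
Reading off the last column: u = 5/3, v = -3/2, w = 2, t = 6.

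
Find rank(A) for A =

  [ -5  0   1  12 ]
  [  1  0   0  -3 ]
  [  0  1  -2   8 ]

rank = 3

Multiply R1 by -1/5.
  [ 1  0  -1/5  -12/5 ]
  [ 1  0     0     -3 ]
  [ 0  1    -2      8 ]
Subtract R1 from R2.
  [ 1  0  -1/5  -12/5 ]
  [ 0  0   1/5   -3/5 ]
  [ 0  1    -2      8 ]
Swap R2 and R3.
  [ 1  0  -1/5  -12/5 ]
  [ 0  1    -2      8 ]
  [ 0  0   1/5   -3/5 ]
Multiply R3 by 5.
  [ 1  0  -1/5  -12/5 ]
  [ 0  1    -2      8 ]
  [ 0  0     1     -3 ]
Add 2 times R3 to R2.
  [ 1  0  -1/5  -12/5 ]
  [ 0  1     0      2 ]
  [ 0  0     1     -3 ]
Add 1/5 times R3 to R1.
  [ 1  0  0  -3 ]
  [ 0  1  0   2 ]
  [ 0  0  1  -3 ]
The reduced form has 3 nonzero rows.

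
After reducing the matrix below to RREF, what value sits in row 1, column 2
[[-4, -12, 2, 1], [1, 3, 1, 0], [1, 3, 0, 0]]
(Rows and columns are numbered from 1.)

r1 → -1/4·r1
  [ 1  3  -1/2  -1/4 ]
  [ 1  3     1     0 ]
  [ 1  3     0     0 ]
r2 → r2 − r1
  [ 1  3  -1/2  -1/4 ]
  [ 0  0   3/2   1/4 ]
  [ 1  3     0     0 ]
r3 → r3 − r1
  [ 1  3  -1/2  -1/4 ]
  [ 0  0   3/2   1/4 ]
  [ 0  0   1/2   1/4 ]
r2 → 2/3·r2
  [ 1  3  -1/2  -1/4 ]
  [ 0  0     1   1/6 ]
  [ 0  0   1/2   1/4 ]
r3 → r3 − 1/2·r2
  [ 1  3  -1/2  -1/4 ]
  [ 0  0     1   1/6 ]
  [ 0  0     0   1/6 ]
r3 → 6·r3
  [ 1  3  -1/2  -1/4 ]
  [ 0  0     1   1/6 ]
  [ 0  0     0     1 ]
r2 → r2 − 1/6·r3
  [ 1  3  -1/2  -1/4 ]
  [ 0  0     1     0 ]
  [ 0  0     0     1 ]
r1 → r1 + 1/4·r3
  [ 1  3  -1/2  0 ]
  [ 0  0     1  0 ]
  [ 0  0     0  1 ]
r1 → r1 + 1/2·r2
  [ 1  3  0  0 ]
  [ 0  0  1  0 ]
  [ 0  0  0  1 ]

3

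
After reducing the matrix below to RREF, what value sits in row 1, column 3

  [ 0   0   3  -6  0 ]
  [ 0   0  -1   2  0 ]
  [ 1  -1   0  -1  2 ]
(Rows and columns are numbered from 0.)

R1 <-> R3
  [ 1  -1   0  -1  2 ]
  [ 0   0  -1   2  0 ]
  [ 0   0   3  -6  0 ]
R2 := -1·R2
  [ 1  -1  0  -1  2 ]
  [ 0   0  1  -2  0 ]
  [ 0   0  3  -6  0 ]
R3 := R3 − 3·R2
  [ 1  -1  0  -1  2 ]
  [ 0   0  1  -2  0 ]
  [ 0   0  0   0  0 ]

-2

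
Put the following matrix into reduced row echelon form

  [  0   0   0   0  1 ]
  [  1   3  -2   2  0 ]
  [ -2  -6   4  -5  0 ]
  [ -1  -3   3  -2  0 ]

R1 <=> R2
  [  1   3  -2   2  0 ]
  [  0   0   0   0  1 ]
  [ -2  -6   4  -5  0 ]
  [ -1  -3   3  -2  0 ]
R3 ← R3 + 2·R1
  [  1   3  -2   2  0 ]
  [  0   0   0   0  1 ]
  [  0   0   0  -1  0 ]
  [ -1  -3   3  -2  0 ]
R4 ← R4 + R1
  [ 1  3  -2   2  0 ]
  [ 0  0   0   0  1 ]
  [ 0  0   0  -1  0 ]
  [ 0  0   1   0  0 ]
R2 <=> R4
  [ 1  3  -2   2  0 ]
  [ 0  0   1   0  0 ]
  [ 0  0   0  -1  0 ]
  [ 0  0   0   0  1 ]
R3 ← -1·R3
  [ 1  3  -2  2  0 ]
  [ 0  0   1  0  0 ]
  [ 0  0   0  1  0 ]
  [ 0  0   0  0  1 ]
R1 ← R1 − 2·R3
  [ 1  3  -2  0  0 ]
  [ 0  0   1  0  0 ]
  [ 0  0   0  1  0 ]
  [ 0  0   0  0  1 ]
R1 ← R1 + 2·R2
  [ 1  3  0  0  0 ]
  [ 0  0  1  0  0 ]
  [ 0  0  0  1  0 ]
  [ 0  0  0  0  1 ]

[[1, 3, 0, 0, 0], [0, 0, 1, 0, 0], [0, 0, 0, 1, 0], [0, 0, 0, 0, 1]]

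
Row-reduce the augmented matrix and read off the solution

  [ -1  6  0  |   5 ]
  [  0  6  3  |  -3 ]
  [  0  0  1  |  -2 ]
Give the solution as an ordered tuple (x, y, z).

(-2, 1/2, -2)

R1 -> -1·R1
  [ 1  -6  0  |  -5 ]
  [ 0   6  3  |  -3 ]
  [ 0   0  1  |  -2 ]
R2 -> 1/6·R2
  [ 1  -6    0  |    -5 ]
  [ 0   1  1/2  |  -1/2 ]
  [ 0   0    1  |    -2 ]
R2 -> R2 − 1/2·R3
  [ 1  -6  0  |   -5 ]
  [ 0   1  0  |  1/2 ]
  [ 0   0  1  |   -2 ]
R1 -> R1 + 6·R2
  [ 1  0  0  |   -2 ]
  [ 0  1  0  |  1/2 ]
  [ 0  0  1  |   -2 ]
Reading off the last column: x = -2, y = 1/2, z = -2.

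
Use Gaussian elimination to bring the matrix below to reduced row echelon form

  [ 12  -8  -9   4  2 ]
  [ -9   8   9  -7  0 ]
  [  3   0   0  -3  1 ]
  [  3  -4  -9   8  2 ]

R1 → 1/12·R1
  [  1  -2/3  -3/4  1/3  1/6 ]
  [ -9     8     9   -7    0 ]
  [  3     0     0   -3    1 ]
  [  3    -4    -9    8    2 ]
R2 → R2 + 9·R1
  [ 1  -2/3  -3/4  1/3  1/6 ]
  [ 0     2   9/4   -4  3/2 ]
  [ 3     0     0   -3    1 ]
  [ 3    -4    -9    8    2 ]
R3 → R3 − 3·R1
  [ 1  -2/3  -3/4  1/3  1/6 ]
  [ 0     2   9/4   -4  3/2 ]
  [ 0     2   9/4   -4  1/2 ]
  [ 3    -4    -9    8    2 ]
R4 → R4 − 3·R1
  [ 1  -2/3   -3/4  1/3  1/6 ]
  [ 0     2    9/4   -4  3/2 ]
  [ 0     2    9/4   -4  1/2 ]
  [ 0    -2  -27/4    7  3/2 ]
R2 → 1/2·R2
  [ 1  -2/3   -3/4  1/3  1/6 ]
  [ 0     1    9/8   -2  3/4 ]
  [ 0     2    9/4   -4  1/2 ]
  [ 0    -2  -27/4    7  3/2 ]
R3 → R3 − 2·R2
  [ 1  -2/3   -3/4  1/3  1/6 ]
  [ 0     1    9/8   -2  3/4 ]
  [ 0     0      0    0   -1 ]
  [ 0    -2  -27/4    7  3/2 ]
R4 → R4 + 2·R2
  [ 1  -2/3  -3/4  1/3  1/6 ]
  [ 0     1   9/8   -2  3/4 ]
  [ 0     0     0    0   -1 ]
  [ 0     0  -9/2    3    3 ]
R3 <=> R4
  [ 1  -2/3  -3/4  1/3  1/6 ]
  [ 0     1   9/8   -2  3/4 ]
  [ 0     0  -9/2    3    3 ]
  [ 0     0     0    0   -1 ]
R3 → -2/9·R3
  [ 1  -2/3  -3/4   1/3   1/6 ]
  [ 0     1   9/8    -2   3/4 ]
  [ 0     0     1  -2/3  -2/3 ]
  [ 0     0     0     0    -1 ]
R4 → -1·R4
  [ 1  -2/3  -3/4   1/3   1/6 ]
  [ 0     1   9/8    -2   3/4 ]
  [ 0     0     1  -2/3  -2/3 ]
  [ 0     0     0     0     1 ]
R3 → R3 + 2/3·R4
  [ 1  -2/3  -3/4   1/3  1/6 ]
  [ 0     1   9/8    -2  3/4 ]
  [ 0     0     1  -2/3    0 ]
  [ 0     0     0     0    1 ]
R2 → R2 − 3/4·R4
  [ 1  -2/3  -3/4   1/3  1/6 ]
  [ 0     1   9/8    -2    0 ]
  [ 0     0     1  -2/3    0 ]
  [ 0     0     0     0    1 ]
R1 → R1 − 1/6·R4
  [ 1  -2/3  -3/4   1/3  0 ]
  [ 0     1   9/8    -2  0 ]
  [ 0     0     1  -2/3  0 ]
  [ 0     0     0     0  1 ]
R2 → R2 − 9/8·R3
  [ 1  -2/3  -3/4   1/3  0 ]
  [ 0     1     0  -5/4  0 ]
  [ 0     0     1  -2/3  0 ]
  [ 0     0     0     0  1 ]
R1 → R1 + 3/4·R3
  [ 1  -2/3  0  -1/6  0 ]
  [ 0     1  0  -5/4  0 ]
  [ 0     0  1  -2/3  0 ]
  [ 0     0  0     0  1 ]
R1 → R1 + 2/3·R2
  [ 1  0  0    -1  0 ]
  [ 0  1  0  -5/4  0 ]
  [ 0  0  1  -2/3  0 ]
  [ 0  0  0     0  1 ]

[[1, 0, 0, -1, 0], [0, 1, 0, -5/4, 0], [0, 0, 1, -2/3, 0], [0, 0, 0, 0, 1]]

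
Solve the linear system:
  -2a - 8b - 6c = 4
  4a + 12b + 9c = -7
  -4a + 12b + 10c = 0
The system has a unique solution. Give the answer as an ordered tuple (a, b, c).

(-1, 1/2, -1)

Form the augmented matrix and row-reduce:
  [ -2  -8  -6  |   4 ]
  [  4  12   9  |  -7 ]
  [ -4  12  10  |   0 ]
ρ1 -> -1/2·ρ1
  [  1   4   3  |  -2 ]
  [  4  12   9  |  -7 ]
  [ -4  12  10  |   0 ]
ρ2 -> ρ2 − 4·ρ1
  [  1   4   3  |  -2 ]
  [  0  -4  -3  |   1 ]
  [ -4  12  10  |   0 ]
ρ3 -> ρ3 + 4·ρ1
  [ 1   4   3  |  -2 ]
  [ 0  -4  -3  |   1 ]
  [ 0  28  22  |  -8 ]
ρ2 -> -1/4·ρ2
  [ 1   4    3  |    -2 ]
  [ 0   1  3/4  |  -1/4 ]
  [ 0  28   22  |    -8 ]
ρ3 -> ρ3 − 28·ρ2
  [ 1  4    3  |    -2 ]
  [ 0  1  3/4  |  -1/4 ]
  [ 0  0    1  |    -1 ]
ρ2 -> ρ2 − 3/4·ρ3
  [ 1  4  3  |   -2 ]
  [ 0  1  0  |  1/2 ]
  [ 0  0  1  |   -1 ]
ρ1 -> ρ1 − 3·ρ3
  [ 1  4  0  |    1 ]
  [ 0  1  0  |  1/2 ]
  [ 0  0  1  |   -1 ]
ρ1 -> ρ1 − 4·ρ2
  [ 1  0  0  |   -1 ]
  [ 0  1  0  |  1/2 ]
  [ 0  0  1  |   -1 ]
Reading off the last column: a = -1, b = 1/2, c = -1.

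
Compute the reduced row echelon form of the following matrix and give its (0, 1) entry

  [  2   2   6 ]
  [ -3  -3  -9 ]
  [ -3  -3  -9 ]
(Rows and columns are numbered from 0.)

1

R1 -> 1/2·R1
  [  1   1   3 ]
  [ -3  -3  -9 ]
  [ -3  -3  -9 ]
R2 -> R2 + 3·R1
  [  1   1   3 ]
  [  0   0   0 ]
  [ -3  -3  -9 ]
R3 -> R3 + 3·R1
  [ 1  1  3 ]
  [ 0  0  0 ]
  [ 0  0  0 ]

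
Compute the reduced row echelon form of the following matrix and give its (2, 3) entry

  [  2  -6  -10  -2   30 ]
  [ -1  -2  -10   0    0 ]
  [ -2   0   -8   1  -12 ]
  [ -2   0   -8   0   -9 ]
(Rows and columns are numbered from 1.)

r1 -> 1/2·r1
  [  1  -3   -5  -1   15 ]
  [ -1  -2  -10   0    0 ]
  [ -2   0   -8   1  -12 ]
  [ -2   0   -8   0   -9 ]
r2 -> r2 + r1
  [  1  -3   -5  -1   15 ]
  [  0  -5  -15  -1   15 ]
  [ -2   0   -8   1  -12 ]
  [ -2   0   -8   0   -9 ]
r3 -> r3 + 2·r1
  [  1  -3   -5  -1  15 ]
  [  0  -5  -15  -1  15 ]
  [  0  -6  -18  -1  18 ]
  [ -2   0   -8   0  -9 ]
r4 -> r4 + 2·r1
  [ 1  -3   -5  -1  15 ]
  [ 0  -5  -15  -1  15 ]
  [ 0  -6  -18  -1  18 ]
  [ 0  -6  -18  -2  21 ]
r2 -> -1/5·r2
  [ 1  -3   -5   -1  15 ]
  [ 0   1    3  1/5  -3 ]
  [ 0  -6  -18   -1  18 ]
  [ 0  -6  -18   -2  21 ]
r3 -> r3 + 6·r2
  [ 1  -3   -5   -1  15 ]
  [ 0   1    3  1/5  -3 ]
  [ 0   0    0  1/5   0 ]
  [ 0  -6  -18   -2  21 ]
r4 -> r4 + 6·r2
  [ 1  -3  -5    -1  15 ]
  [ 0   1   3   1/5  -3 ]
  [ 0   0   0   1/5   0 ]
  [ 0   0   0  -4/5   3 ]
r3 -> 5·r3
  [ 1  -3  -5    -1  15 ]
  [ 0   1   3   1/5  -3 ]
  [ 0   0   0     1   0 ]
  [ 0   0   0  -4/5   3 ]
r4 -> r4 + 4/5·r3
  [ 1  -3  -5   -1  15 ]
  [ 0   1   3  1/5  -3 ]
  [ 0   0   0    1   0 ]
  [ 0   0   0    0   3 ]
r4 -> 1/3·r4
  [ 1  -3  -5   -1  15 ]
  [ 0   1   3  1/5  -3 ]
  [ 0   0   0    1   0 ]
  [ 0   0   0    0   1 ]
r2 -> r2 + 3·r4
  [ 1  -3  -5   -1  15 ]
  [ 0   1   3  1/5   0 ]
  [ 0   0   0    1   0 ]
  [ 0   0   0    0   1 ]
r1 -> r1 − 15·r4
  [ 1  -3  -5   -1  0 ]
  [ 0   1   3  1/5  0 ]
  [ 0   0   0    1  0 ]
  [ 0   0   0    0  1 ]
r2 -> r2 − 1/5·r3
  [ 1  -3  -5  -1  0 ]
  [ 0   1   3   0  0 ]
  [ 0   0   0   1  0 ]
  [ 0   0   0   0  1 ]
r1 -> r1 + r3
  [ 1  -3  -5  0  0 ]
  [ 0   1   3  0  0 ]
  [ 0   0   0  1  0 ]
  [ 0   0   0  0  1 ]
r1 -> r1 + 3·r2
  [ 1  0  4  0  0 ]
  [ 0  1  3  0  0 ]
  [ 0  0  0  1  0 ]
  [ 0  0  0  0  1 ]

3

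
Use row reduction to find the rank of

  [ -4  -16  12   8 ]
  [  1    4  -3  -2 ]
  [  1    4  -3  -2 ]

Multiply R1 by -1/4.
  [ 1  4  -3  -2 ]
  [ 1  4  -3  -2 ]
  [ 1  4  -3  -2 ]
Subtract R1 from R2.
  [ 1  4  -3  -2 ]
  [ 0  0   0   0 ]
  [ 1  4  -3  -2 ]
Subtract R1 from R3.
  [ 1  4  -3  -2 ]
  [ 0  0   0   0 ]
  [ 0  0   0   0 ]
The reduced form has 1 nonzero row.

rank = 1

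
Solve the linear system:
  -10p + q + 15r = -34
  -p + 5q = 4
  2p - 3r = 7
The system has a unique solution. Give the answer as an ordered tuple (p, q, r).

Form the augmented matrix and row-reduce:
  [ -10  1  15  |  -34 ]
  [  -1  5   0  |    4 ]
  [   2  0  -3  |    7 ]
ρ1 := -1/10·ρ1
  [  1  -1/10  -3/2  |  17/5 ]
  [ -1      5     0  |     4 ]
  [  2      0    -3  |     7 ]
ρ2 := ρ2 + ρ1
  [ 1  -1/10  -3/2  |  17/5 ]
  [ 0  49/10  -3/2  |  37/5 ]
  [ 2      0    -3  |     7 ]
ρ3 := ρ3 − 2·ρ1
  [ 1  -1/10  -3/2  |  17/5 ]
  [ 0  49/10  -3/2  |  37/5 ]
  [ 0    1/5     0  |   1/5 ]
ρ2 := 10/49·ρ2
  [ 1  -1/10    -3/2  |   17/5 ]
  [ 0      1  -15/49  |  74/49 ]
  [ 0    1/5       0  |    1/5 ]
ρ3 := ρ3 − 1/5·ρ2
  [ 1  -1/10    -3/2  |   17/5 ]
  [ 0      1  -15/49  |  74/49 ]
  [ 0      0    3/49  |  -5/49 ]
ρ3 := 49/3·ρ3
  [ 1  -1/10    -3/2  |   17/5 ]
  [ 0      1  -15/49  |  74/49 ]
  [ 0      0       1  |   -5/3 ]
ρ2 := ρ2 + 15/49·ρ3
  [ 1  -1/10  -3/2  |  17/5 ]
  [ 0      1     0  |     1 ]
  [ 0      0     1  |  -5/3 ]
ρ1 := ρ1 + 3/2·ρ3
  [ 1  -1/10  0  |  9/10 ]
  [ 0      1  0  |     1 ]
  [ 0      0  1  |  -5/3 ]
ρ1 := ρ1 + 1/10·ρ2
  [ 1  0  0  |     1 ]
  [ 0  1  0  |     1 ]
  [ 0  0  1  |  -5/3 ]
Reading off the last column: p = 1, q = 1, r = -5/3.

(1, 1, -5/3)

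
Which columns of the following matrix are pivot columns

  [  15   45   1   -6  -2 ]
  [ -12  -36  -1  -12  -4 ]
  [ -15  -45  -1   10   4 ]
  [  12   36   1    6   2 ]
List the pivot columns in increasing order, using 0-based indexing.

0, 2, 3, 4

R1 -> 1/15·R1
  [   1    3  1/15  -2/5  -2/15 ]
  [ -12  -36    -1   -12     -4 ]
  [ -15  -45    -1    10      4 ]
  [  12   36     1     6      2 ]
R2 -> R2 + 12·R1
  [   1    3  1/15   -2/5  -2/15 ]
  [   0    0  -1/5  -84/5  -28/5 ]
  [ -15  -45    -1     10      4 ]
  [  12   36     1      6      2 ]
R3 -> R3 + 15·R1
  [  1   3  1/15   -2/5  -2/15 ]
  [  0   0  -1/5  -84/5  -28/5 ]
  [  0   0     0      4      2 ]
  [ 12  36     1      6      2 ]
R4 -> R4 − 12·R1
  [ 1  3  1/15   -2/5  -2/15 ]
  [ 0  0  -1/5  -84/5  -28/5 ]
  [ 0  0     0      4      2 ]
  [ 0  0   1/5   54/5   18/5 ]
R2 -> -5·R2
  [ 1  3  1/15  -2/5  -2/15 ]
  [ 0  0     1    84     28 ]
  [ 0  0     0     4      2 ]
  [ 0  0   1/5  54/5   18/5 ]
R4 -> R4 − 1/5·R2
  [ 1  3  1/15  -2/5  -2/15 ]
  [ 0  0     1    84     28 ]
  [ 0  0     0     4      2 ]
  [ 0  0     0    -6     -2 ]
R3 -> 1/4·R3
  [ 1  3  1/15  -2/5  -2/15 ]
  [ 0  0     1    84     28 ]
  [ 0  0     0     1    1/2 ]
  [ 0  0     0    -6     -2 ]
R4 -> R4 + 6·R3
  [ 1  3  1/15  -2/5  -2/15 ]
  [ 0  0     1    84     28 ]
  [ 0  0     0     1    1/2 ]
  [ 0  0     0     0      1 ]
R3 -> R3 − 1/2·R4
  [ 1  3  1/15  -2/5  -2/15 ]
  [ 0  0     1    84     28 ]
  [ 0  0     0     1      0 ]
  [ 0  0     0     0      1 ]
R2 -> R2 − 28·R4
  [ 1  3  1/15  -2/5  -2/15 ]
  [ 0  0     1    84      0 ]
  [ 0  0     0     1      0 ]
  [ 0  0     0     0      1 ]
R1 -> R1 + 2/15·R4
  [ 1  3  1/15  -2/5  0 ]
  [ 0  0     1    84  0 ]
  [ 0  0     0     1  0 ]
  [ 0  0     0     0  1 ]
R2 -> R2 − 84·R3
  [ 1  3  1/15  -2/5  0 ]
  [ 0  0     1     0  0 ]
  [ 0  0     0     1  0 ]
  [ 0  0     0     0  1 ]
R1 -> R1 + 2/5·R3
  [ 1  3  1/15  0  0 ]
  [ 0  0     1  0  0 ]
  [ 0  0     0  1  0 ]
  [ 0  0     0  0  1 ]
R1 -> R1 − 1/15·R2
  [ 1  3  0  0  0 ]
  [ 0  0  1  0  0 ]
  [ 0  0  0  1  0 ]
  [ 0  0  0  0  1 ]
Pivot columns are the columns containing a leading 1.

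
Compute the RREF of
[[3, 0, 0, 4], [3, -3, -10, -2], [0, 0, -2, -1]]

r1 -> 1/3·r1
  [ 1   0    0  4/3 ]
  [ 3  -3  -10   -2 ]
  [ 0   0   -2   -1 ]
r2 -> r2 − 3·r1
  [ 1   0    0  4/3 ]
  [ 0  -3  -10   -6 ]
  [ 0   0   -2   -1 ]
r2 -> -1/3·r2
  [ 1  0     0  4/3 ]
  [ 0  1  10/3    2 ]
  [ 0  0    -2   -1 ]
r3 -> -1/2·r3
  [ 1  0     0  4/3 ]
  [ 0  1  10/3    2 ]
  [ 0  0     1  1/2 ]
r2 -> r2 − 10/3·r3
  [ 1  0  0  4/3 ]
  [ 0  1  0  1/3 ]
  [ 0  0  1  1/2 ]

[[1, 0, 0, 4/3], [0, 1, 0, 1/3], [0, 0, 1, 1/2]]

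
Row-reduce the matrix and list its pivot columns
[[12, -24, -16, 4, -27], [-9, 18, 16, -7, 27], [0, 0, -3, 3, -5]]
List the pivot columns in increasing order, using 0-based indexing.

r1 := 1/12·r1
  [  1  -2  -4/3  1/3  -9/4 ]
  [ -9  18    16   -7    27 ]
  [  0   0    -3    3    -5 ]
r2 := r2 + 9·r1
  [ 1  -2  -4/3  1/3  -9/4 ]
  [ 0   0     4   -4  27/4 ]
  [ 0   0    -3    3    -5 ]
r2 := 1/4·r2
  [ 1  -2  -4/3  1/3   -9/4 ]
  [ 0   0     1   -1  27/16 ]
  [ 0   0    -3    3     -5 ]
r3 := r3 + 3·r2
  [ 1  -2  -4/3  1/3   -9/4 ]
  [ 0   0     1   -1  27/16 ]
  [ 0   0     0    0   1/16 ]
r3 := 16·r3
  [ 1  -2  -4/3  1/3   -9/4 ]
  [ 0   0     1   -1  27/16 ]
  [ 0   0     0    0      1 ]
r2 := r2 − 27/16·r3
  [ 1  -2  -4/3  1/3  -9/4 ]
  [ 0   0     1   -1     0 ]
  [ 0   0     0    0     1 ]
r1 := r1 + 9/4·r3
  [ 1  -2  -4/3  1/3  0 ]
  [ 0   0     1   -1  0 ]
  [ 0   0     0    0  1 ]
r1 := r1 + 4/3·r2
  [ 1  -2  0  -1  0 ]
  [ 0   0  1  -1  0 ]
  [ 0   0  0   0  1 ]
Pivot columns are the columns containing a leading 1.

0, 2, 4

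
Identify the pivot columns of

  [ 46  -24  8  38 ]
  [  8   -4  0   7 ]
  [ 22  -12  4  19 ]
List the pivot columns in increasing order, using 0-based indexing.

R1 → 1/46·R1
  [  1  -12/23  4/23  19/23 ]
  [  8      -4     0      7 ]
  [ 22     -12     4     19 ]
R2 → R2 − 8·R1
  [  1  -12/23    4/23  19/23 ]
  [  0    4/23  -32/23   9/23 ]
  [ 22     -12       4     19 ]
R3 → R3 − 22·R1
  [ 1  -12/23    4/23  19/23 ]
  [ 0    4/23  -32/23   9/23 ]
  [ 0  -12/23    4/23  19/23 ]
R2 → 23/4·R2
  [ 1  -12/23  4/23  19/23 ]
  [ 0       1    -8    9/4 ]
  [ 0  -12/23  4/23  19/23 ]
R3 → R3 + 12/23·R2
  [ 1  -12/23  4/23  19/23 ]
  [ 0       1    -8    9/4 ]
  [ 0       0    -4      2 ]
R3 → -1/4·R3
  [ 1  -12/23  4/23  19/23 ]
  [ 0       1    -8    9/4 ]
  [ 0       0     1   -1/2 ]
R2 → R2 + 8·R3
  [ 1  -12/23  4/23  19/23 ]
  [ 0       1     0   -7/4 ]
  [ 0       0     1   -1/2 ]
R1 → R1 − 4/23·R3
  [ 1  -12/23  0  21/23 ]
  [ 0       1  0   -7/4 ]
  [ 0       0  1   -1/2 ]
R1 → R1 + 12/23·R2
  [ 1  0  0     0 ]
  [ 0  1  0  -7/4 ]
  [ 0  0  1  -1/2 ]
Pivot columns are the columns containing a leading 1.

0, 1, 2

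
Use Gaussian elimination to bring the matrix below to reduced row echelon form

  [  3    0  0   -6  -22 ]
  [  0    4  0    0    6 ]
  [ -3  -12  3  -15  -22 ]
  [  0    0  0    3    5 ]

Multiply R1 by 1/3.
  [  1    0  0   -2  -22/3 ]
  [  0    4  0    0      6 ]
  [ -3  -12  3  -15    -22 ]
  [  0    0  0    3      5 ]
Add 3 times R1 to R3.
  [ 1    0  0   -2  -22/3 ]
  [ 0    4  0    0      6 ]
  [ 0  -12  3  -21    -44 ]
  [ 0    0  0    3      5 ]
Multiply R2 by 1/4.
  [ 1    0  0   -2  -22/3 ]
  [ 0    1  0    0    3/2 ]
  [ 0  -12  3  -21    -44 ]
  [ 0    0  0    3      5 ]
Add 12 times R2 to R3.
  [ 1  0  0   -2  -22/3 ]
  [ 0  1  0    0    3/2 ]
  [ 0  0  3  -21    -26 ]
  [ 0  0  0    3      5 ]
Multiply R3 by 1/3.
  [ 1  0  0  -2  -22/3 ]
  [ 0  1  0   0    3/2 ]
  [ 0  0  1  -7  -26/3 ]
  [ 0  0  0   3      5 ]
Multiply R4 by 1/3.
  [ 1  0  0  -2  -22/3 ]
  [ 0  1  0   0    3/2 ]
  [ 0  0  1  -7  -26/3 ]
  [ 0  0  0   1    5/3 ]
Add 7 times R4 to R3.
  [ 1  0  0  -2  -22/3 ]
  [ 0  1  0   0    3/2 ]
  [ 0  0  1   0      3 ]
  [ 0  0  0   1    5/3 ]
Add 2 times R4 to R1.
  [ 1  0  0  0   -4 ]
  [ 0  1  0  0  3/2 ]
  [ 0  0  1  0    3 ]
  [ 0  0  0  1  5/3 ]

[[1, 0, 0, 0, -4], [0, 1, 0, 0, 3/2], [0, 0, 1, 0, 3], [0, 0, 0, 1, 5/3]]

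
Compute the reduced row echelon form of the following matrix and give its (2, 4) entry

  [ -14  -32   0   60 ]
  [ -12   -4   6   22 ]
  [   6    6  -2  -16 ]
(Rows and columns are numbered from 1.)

R1 := -1/14·R1
  [   1  16/7   0  -30/7 ]
  [ -12    -4   6     22 ]
  [   6     6  -2    -16 ]
R2 := R2 + 12·R1
  [ 1   16/7   0   -30/7 ]
  [ 0  164/7   6  -206/7 ]
  [ 6      6  -2     -16 ]
R3 := R3 − 6·R1
  [ 1   16/7   0   -30/7 ]
  [ 0  164/7   6  -206/7 ]
  [ 0  -54/7  -2    68/7 ]
R2 := 7/164·R2
  [ 1   16/7      0    -30/7 ]
  [ 0      1  21/82  -103/82 ]
  [ 0  -54/7     -2     68/7 ]
R3 := R3 + 54/7·R2
  [ 1  16/7      0    -30/7 ]
  [ 0     1  21/82  -103/82 ]
  [ 0     0  -1/41     1/41 ]
R3 := -41·R3
  [ 1  16/7      0    -30/7 ]
  [ 0     1  21/82  -103/82 ]
  [ 0     0      1       -1 ]
R2 := R2 − 21/82·R3
  [ 1  16/7  0  -30/7 ]
  [ 0     1  0     -1 ]
  [ 0     0  1     -1 ]
R1 := R1 − 16/7·R2
  [ 1  0  0  -2 ]
  [ 0  1  0  -1 ]
  [ 0  0  1  -1 ]

-1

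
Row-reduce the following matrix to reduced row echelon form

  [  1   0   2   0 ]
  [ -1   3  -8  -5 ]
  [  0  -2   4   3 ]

r2 -> r2 + r1
  [ 1   0   2   0 ]
  [ 0   3  -6  -5 ]
  [ 0  -2   4   3 ]
r2 -> 1/3·r2
  [ 1   0   2     0 ]
  [ 0   1  -2  -5/3 ]
  [ 0  -2   4     3 ]
r3 -> r3 + 2·r2
  [ 1  0   2     0 ]
  [ 0  1  -2  -5/3 ]
  [ 0  0   0  -1/3 ]
r3 -> -3·r3
  [ 1  0   2     0 ]
  [ 0  1  -2  -5/3 ]
  [ 0  0   0     1 ]
r2 -> r2 + 5/3·r3
  [ 1  0   2  0 ]
  [ 0  1  -2  0 ]
  [ 0  0   0  1 ]

[[1, 0, 2, 0], [0, 1, -2, 0], [0, 0, 0, 1]]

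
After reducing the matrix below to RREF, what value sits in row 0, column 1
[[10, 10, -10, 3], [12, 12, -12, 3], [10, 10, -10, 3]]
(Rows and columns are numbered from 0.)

1

ρ1 := 1/10·ρ1
  [  1   1   -1  3/10 ]
  [ 12  12  -12     3 ]
  [ 10  10  -10     3 ]
ρ2 := ρ2 − 12·ρ1
  [  1   1   -1  3/10 ]
  [  0   0    0  -3/5 ]
  [ 10  10  -10     3 ]
ρ3 := ρ3 − 10·ρ1
  [ 1  1  -1  3/10 ]
  [ 0  0   0  -3/5 ]
  [ 0  0   0     0 ]
ρ2 := -5/3·ρ2
  [ 1  1  -1  3/10 ]
  [ 0  0   0     1 ]
  [ 0  0   0     0 ]
ρ1 := ρ1 − 3/10·ρ2
  [ 1  1  -1  0 ]
  [ 0  0   0  1 ]
  [ 0  0   0  0 ]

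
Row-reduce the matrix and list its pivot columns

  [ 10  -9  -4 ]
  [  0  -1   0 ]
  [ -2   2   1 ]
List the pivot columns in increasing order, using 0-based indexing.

0, 1, 2

Multiply ρ1 by 1/10.
  [  1  -9/10  -2/5 ]
  [  0     -1     0 ]
  [ -2      2     1 ]
Add 2 times ρ1 to ρ3.
  [ 1  -9/10  -2/5 ]
  [ 0     -1     0 ]
  [ 0    1/5   1/5 ]
Multiply ρ2 by -1.
  [ 1  -9/10  -2/5 ]
  [ 0      1     0 ]
  [ 0    1/5   1/5 ]
Subtract 1/5 times ρ2 from ρ3.
  [ 1  -9/10  -2/5 ]
  [ 0      1     0 ]
  [ 0      0   1/5 ]
Multiply ρ3 by 5.
  [ 1  -9/10  -2/5 ]
  [ 0      1     0 ]
  [ 0      0     1 ]
Add 2/5 times ρ3 to ρ1.
  [ 1  -9/10  0 ]
  [ 0      1  0 ]
  [ 0      0  1 ]
Add 9/10 times ρ2 to ρ1.
  [ 1  0  0 ]
  [ 0  1  0 ]
  [ 0  0  1 ]
Pivot columns are the columns containing a leading 1.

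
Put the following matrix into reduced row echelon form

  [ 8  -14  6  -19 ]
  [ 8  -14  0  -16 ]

[[1, -7/4, 0, -2], [0, 0, 1, -1/2]]

R1 := 1/8·R1
  [ 1  -7/4  3/4  -19/8 ]
  [ 8   -14    0    -16 ]
R2 := R2 − 8·R1
  [ 1  -7/4  3/4  -19/8 ]
  [ 0     0   -6      3 ]
R2 := -1/6·R2
  [ 1  -7/4  3/4  -19/8 ]
  [ 0     0    1   -1/2 ]
R1 := R1 − 3/4·R2
  [ 1  -7/4  0    -2 ]
  [ 0     0  1  -1/2 ]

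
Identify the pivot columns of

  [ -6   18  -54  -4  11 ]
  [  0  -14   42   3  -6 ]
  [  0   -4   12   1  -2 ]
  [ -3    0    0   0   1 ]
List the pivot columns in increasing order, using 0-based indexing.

ρ1 -> -1/6·ρ1
ρ4 -> ρ4 + 3·ρ1
ρ2 -> -1/14·ρ2
ρ3 -> ρ3 + 4·ρ2
ρ4 -> ρ4 + 9·ρ2
ρ3 -> 7·ρ3
ρ4 -> ρ4 − 1/14·ρ3
ρ4 -> -2·ρ4
ρ3 -> ρ3 + 2·ρ4
ρ2 -> ρ2 − 3/7·ρ4
ρ1 -> ρ1 + 11/6·ρ4
ρ2 -> ρ2 + 3/14·ρ3
ρ1 -> ρ1 − 2/3·ρ3
ρ1 -> ρ1 + 3·ρ2
Pivot columns are the columns containing a leading 1.

0, 1, 3, 4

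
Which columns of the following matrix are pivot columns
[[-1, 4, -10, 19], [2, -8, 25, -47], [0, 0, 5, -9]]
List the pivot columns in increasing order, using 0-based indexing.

R1 ← -1·R1
R2 ← R2 − 2·R1
R2 ← 1/5·R2
R3 ← R3 − 5·R2
R1 ← R1 − 10·R2
Pivot columns are the columns containing a leading 1.

0, 2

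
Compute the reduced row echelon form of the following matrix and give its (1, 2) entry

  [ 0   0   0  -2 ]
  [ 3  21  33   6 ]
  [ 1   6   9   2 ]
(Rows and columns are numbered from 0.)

2

r1 <-> r2
  [ 3  21  33   6 ]
  [ 0   0   0  -2 ]
  [ 1   6   9   2 ]
r1 -> 1/3·r1
  [ 1  7  11   2 ]
  [ 0  0   0  -2 ]
  [ 1  6   9   2 ]
r3 -> r3 − r1
  [ 1   7  11   2 ]
  [ 0   0   0  -2 ]
  [ 0  -1  -2   0 ]
r2 <-> r3
  [ 1   7  11   2 ]
  [ 0  -1  -2   0 ]
  [ 0   0   0  -2 ]
r2 -> -1·r2
  [ 1  7  11   2 ]
  [ 0  1   2   0 ]
  [ 0  0   0  -2 ]
r3 -> -1/2·r3
  [ 1  7  11  2 ]
  [ 0  1   2  0 ]
  [ 0  0   0  1 ]
r1 -> r1 − 2·r3
  [ 1  7  11  0 ]
  [ 0  1   2  0 ]
  [ 0  0   0  1 ]
r1 -> r1 − 7·r2
  [ 1  0  -3  0 ]
  [ 0  1   2  0 ]
  [ 0  0   0  1 ]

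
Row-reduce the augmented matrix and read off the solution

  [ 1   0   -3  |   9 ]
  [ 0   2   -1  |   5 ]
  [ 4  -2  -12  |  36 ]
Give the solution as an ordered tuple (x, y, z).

(-6, 0, -5)

Subtract 4 times R1 from R3.
Multiply R2 by 1/2.
Add 2 times R2 to R3.
Multiply R3 by -1.
Add 1/2 times R3 to R2.
Add 3 times R3 to R1.
Reading off the last column: x = -6, y = 0, z = -5.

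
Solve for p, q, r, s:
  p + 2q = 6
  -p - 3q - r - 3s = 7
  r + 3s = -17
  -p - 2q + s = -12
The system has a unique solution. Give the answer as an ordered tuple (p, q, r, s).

(-2, 4, 1, -6)

Form the augmented matrix and row-reduce:
  [  1   2   0   0  |    6 ]
  [ -1  -3  -1  -3  |    7 ]
  [  0   0   1   3  |  -17 ]
  [ -1  -2   0   1  |  -12 ]
R2 ← R2 + R1
  [  1   2   0   0  |    6 ]
  [  0  -1  -1  -3  |   13 ]
  [  0   0   1   3  |  -17 ]
  [ -1  -2   0   1  |  -12 ]
R4 ← R4 + R1
  [ 1   2   0   0  |    6 ]
  [ 0  -1  -1  -3  |   13 ]
  [ 0   0   1   3  |  -17 ]
  [ 0   0   0   1  |   -6 ]
R2 ← -1·R2
  [ 1  2  0  0  |    6 ]
  [ 0  1  1  3  |  -13 ]
  [ 0  0  1  3  |  -17 ]
  [ 0  0  0  1  |   -6 ]
R3 ← R3 − 3·R4
  [ 1  2  0  0  |    6 ]
  [ 0  1  1  3  |  -13 ]
  [ 0  0  1  0  |    1 ]
  [ 0  0  0  1  |   -6 ]
R2 ← R2 − 3·R4
  [ 1  2  0  0  |   6 ]
  [ 0  1  1  0  |   5 ]
  [ 0  0  1  0  |   1 ]
  [ 0  0  0  1  |  -6 ]
R2 ← R2 − R3
  [ 1  2  0  0  |   6 ]
  [ 0  1  0  0  |   4 ]
  [ 0  0  1  0  |   1 ]
  [ 0  0  0  1  |  -6 ]
R1 ← R1 − 2·R2
  [ 1  0  0  0  |  -2 ]
  [ 0  1  0  0  |   4 ]
  [ 0  0  1  0  |   1 ]
  [ 0  0  0  1  |  -6 ]
Reading off the last column: p = -2, q = 4, r = 1, s = -6.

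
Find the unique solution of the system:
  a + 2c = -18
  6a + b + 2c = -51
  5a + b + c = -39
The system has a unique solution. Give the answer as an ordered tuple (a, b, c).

Form the augmented matrix and row-reduce:
  [ 1  0  2  |  -18 ]
  [ 6  1  2  |  -51 ]
  [ 5  1  1  |  -39 ]
ρ2 -> ρ2 − 6·ρ1
ρ3 -> ρ3 − 5·ρ1
ρ3 -> ρ3 − ρ2
ρ2 -> ρ2 + 10·ρ3
ρ1 -> ρ1 − 2·ρ3
Reading off the last column: a = -6, b = -3, c = -6.

(-6, -3, -6)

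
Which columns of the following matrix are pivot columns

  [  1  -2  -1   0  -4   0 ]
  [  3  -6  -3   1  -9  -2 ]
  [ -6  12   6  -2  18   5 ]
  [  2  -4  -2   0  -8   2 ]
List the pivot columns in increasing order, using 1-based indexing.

1, 4, 6

R2 := R2 − 3·R1
  [  1  -2  -1   0  -4   0 ]
  [  0   0   0   1   3  -2 ]
  [ -6  12   6  -2  18   5 ]
  [  2  -4  -2   0  -8   2 ]
R3 := R3 + 6·R1
  [ 1  -2  -1   0  -4   0 ]
  [ 0   0   0   1   3  -2 ]
  [ 0   0   0  -2  -6   5 ]
  [ 2  -4  -2   0  -8   2 ]
R4 := R4 − 2·R1
  [ 1  -2  -1   0  -4   0 ]
  [ 0   0   0   1   3  -2 ]
  [ 0   0   0  -2  -6   5 ]
  [ 0   0   0   0   0   2 ]
R3 := R3 + 2·R2
  [ 1  -2  -1  0  -4   0 ]
  [ 0   0   0  1   3  -2 ]
  [ 0   0   0  0   0   1 ]
  [ 0   0   0  0   0   2 ]
R4 := R4 − 2·R3
  [ 1  -2  -1  0  -4   0 ]
  [ 0   0   0  1   3  -2 ]
  [ 0   0   0  0   0   1 ]
  [ 0   0   0  0   0   0 ]
R2 := R2 + 2·R3
  [ 1  -2  -1  0  -4  0 ]
  [ 0   0   0  1   3  0 ]
  [ 0   0   0  0   0  1 ]
  [ 0   0   0  0   0  0 ]
Pivot columns are the columns containing a leading 1.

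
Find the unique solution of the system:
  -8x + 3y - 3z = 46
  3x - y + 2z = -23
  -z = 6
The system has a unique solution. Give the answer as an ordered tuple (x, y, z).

(-5, -4, -6)

Form the augmented matrix and row-reduce:
  [ -8   3  -3  |   46 ]
  [  3  -1   2  |  -23 ]
  [  0   0  -1  |    6 ]
R1 -> -1/8·R1
  [ 1  -3/8  3/8  |  -23/4 ]
  [ 3    -1    2  |    -23 ]
  [ 0     0   -1  |      6 ]
R2 -> R2 − 3·R1
  [ 1  -3/8  3/8  |  -23/4 ]
  [ 0   1/8  7/8  |  -23/4 ]
  [ 0     0   -1  |      6 ]
R2 -> 8·R2
  [ 1  -3/8  3/8  |  -23/4 ]
  [ 0     1    7  |    -46 ]
  [ 0     0   -1  |      6 ]
R3 -> -1·R3
  [ 1  -3/8  3/8  |  -23/4 ]
  [ 0     1    7  |    -46 ]
  [ 0     0    1  |     -6 ]
R2 -> R2 − 7·R3
  [ 1  -3/8  3/8  |  -23/4 ]
  [ 0     1    0  |     -4 ]
  [ 0     0    1  |     -6 ]
R1 -> R1 − 3/8·R3
  [ 1  -3/8  0  |  -7/2 ]
  [ 0     1  0  |    -4 ]
  [ 0     0  1  |    -6 ]
R1 -> R1 + 3/8·R2
  [ 1  0  0  |  -5 ]
  [ 0  1  0  |  -4 ]
  [ 0  0  1  |  -6 ]
Reading off the last column: x = -5, y = -4, z = -6.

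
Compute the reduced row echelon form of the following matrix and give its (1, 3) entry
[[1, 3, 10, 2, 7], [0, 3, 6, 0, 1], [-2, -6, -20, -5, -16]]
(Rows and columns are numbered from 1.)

Add 2 times R1 to R3.
  [ 1  3  10   2   7 ]
  [ 0  3   6   0   1 ]
  [ 0  0   0  -1  -2 ]
Multiply R2 by 1/3.
  [ 1  3  10   2    7 ]
  [ 0  1   2   0  1/3 ]
  [ 0  0   0  -1   -2 ]
Multiply R3 by -1.
  [ 1  3  10  2    7 ]
  [ 0  1   2  0  1/3 ]
  [ 0  0   0  1    2 ]
Subtract 2 times R3 from R1.
  [ 1  3  10  0    3 ]
  [ 0  1   2  0  1/3 ]
  [ 0  0   0  1    2 ]
Subtract 3 times R2 from R1.
  [ 1  0  4  0    2 ]
  [ 0  1  2  0  1/3 ]
  [ 0  0  0  1    2 ]

4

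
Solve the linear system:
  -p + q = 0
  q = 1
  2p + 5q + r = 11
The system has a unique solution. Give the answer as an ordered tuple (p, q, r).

(1, 1, 4)

Form the augmented matrix and row-reduce:
  [ -1  1  0  |   0 ]
  [  0  1  0  |   1 ]
  [  2  5  1  |  11 ]
r1 := -1·r1
  [ 1  -1  0  |   0 ]
  [ 0   1  0  |   1 ]
  [ 2   5  1  |  11 ]
r3 := r3 − 2·r1
  [ 1  -1  0  |   0 ]
  [ 0   1  0  |   1 ]
  [ 0   7  1  |  11 ]
r3 := r3 − 7·r2
  [ 1  -1  0  |  0 ]
  [ 0   1  0  |  1 ]
  [ 0   0  1  |  4 ]
r1 := r1 + r2
  [ 1  0  0  |  1 ]
  [ 0  1  0  |  1 ]
  [ 0  0  1  |  4 ]
Reading off the last column: p = 1, q = 1, r = 4.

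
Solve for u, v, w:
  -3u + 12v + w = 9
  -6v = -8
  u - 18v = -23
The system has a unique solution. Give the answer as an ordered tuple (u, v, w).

(1, 4/3, -4)

Form the augmented matrix and row-reduce:
  [ -3   12  1  |    9 ]
  [  0   -6  0  |   -8 ]
  [  1  -18  0  |  -23 ]
Multiply r1 by -1/3.
  [ 1   -4  -1/3  |   -3 ]
  [ 0   -6     0  |   -8 ]
  [ 1  -18     0  |  -23 ]
Subtract r1 from r3.
  [ 1   -4  -1/3  |   -3 ]
  [ 0   -6     0  |   -8 ]
  [ 0  -14   1/3  |  -20 ]
Multiply r2 by -1/6.
  [ 1   -4  -1/3  |   -3 ]
  [ 0    1     0  |  4/3 ]
  [ 0  -14   1/3  |  -20 ]
Add 14 times r2 to r3.
  [ 1  -4  -1/3  |    -3 ]
  [ 0   1     0  |   4/3 ]
  [ 0   0   1/3  |  -4/3 ]
Multiply r3 by 3.
  [ 1  -4  -1/3  |   -3 ]
  [ 0   1     0  |  4/3 ]
  [ 0   0     1  |   -4 ]
Add 1/3 times r3 to r1.
  [ 1  -4  0  |  -13/3 ]
  [ 0   1  0  |    4/3 ]
  [ 0   0  1  |     -4 ]
Add 4 times r2 to r1.
  [ 1  0  0  |    1 ]
  [ 0  1  0  |  4/3 ]
  [ 0  0  1  |   -4 ]
Reading off the last column: u = 1, v = 4/3, w = -4.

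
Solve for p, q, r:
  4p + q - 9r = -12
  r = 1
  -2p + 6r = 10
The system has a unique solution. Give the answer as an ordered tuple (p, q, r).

(-2, 5, 1)

Form the augmented matrix and row-reduce:
  [  4  1  -9  |  -12 ]
  [  0  0   1  |    1 ]
  [ -2  0   6  |   10 ]
Multiply ρ1 by 1/4.
  [  1  1/4  -9/4  |  -3 ]
  [  0    0     1  |   1 ]
  [ -2    0     6  |  10 ]
Add 2 times ρ1 to ρ3.
  [ 1  1/4  -9/4  |  -3 ]
  [ 0    0     1  |   1 ]
  [ 0  1/2   3/2  |   4 ]
Swap ρ2 and ρ3.
  [ 1  1/4  -9/4  |  -3 ]
  [ 0  1/2   3/2  |   4 ]
  [ 0    0     1  |   1 ]
Multiply ρ2 by 2.
  [ 1  1/4  -9/4  |  -3 ]
  [ 0    1     3  |   8 ]
  [ 0    0     1  |   1 ]
Subtract 3 times ρ3 from ρ2.
  [ 1  1/4  -9/4  |  -3 ]
  [ 0    1     0  |   5 ]
  [ 0    0     1  |   1 ]
Add 9/4 times ρ3 to ρ1.
  [ 1  1/4  0  |  -3/4 ]
  [ 0    1  0  |     5 ]
  [ 0    0  1  |     1 ]
Subtract 1/4 times ρ2 from ρ1.
  [ 1  0  0  |  -2 ]
  [ 0  1  0  |   5 ]
  [ 0  0  1  |   1 ]
Reading off the last column: p = -2, q = 5, r = 1.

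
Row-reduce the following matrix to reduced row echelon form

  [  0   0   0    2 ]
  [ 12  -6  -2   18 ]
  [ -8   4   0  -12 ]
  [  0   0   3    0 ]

Swap R1 and R2.
  [ 12  -6  -2   18 ]
  [  0   0   0    2 ]
  [ -8   4   0  -12 ]
  [  0   0   3    0 ]
Multiply R1 by 1/12.
  [  1  -1/2  -1/6  3/2 ]
  [  0     0     0    2 ]
  [ -8     4     0  -12 ]
  [  0     0     3    0 ]
Add 8 times R1 to R3.
  [ 1  -1/2  -1/6  3/2 ]
  [ 0     0     0    2 ]
  [ 0     0  -4/3    0 ]
  [ 0     0     3    0 ]
Swap R2 and R3.
  [ 1  -1/2  -1/6  3/2 ]
  [ 0     0  -4/3    0 ]
  [ 0     0     0    2 ]
  [ 0     0     3    0 ]
Multiply R2 by -3/4.
  [ 1  -1/2  -1/6  3/2 ]
  [ 0     0     1    0 ]
  [ 0     0     0    2 ]
  [ 0     0     3    0 ]
Subtract 3 times R2 from R4.
  [ 1  -1/2  -1/6  3/2 ]
  [ 0     0     1    0 ]
  [ 0     0     0    2 ]
  [ 0     0     0    0 ]
Multiply R3 by 1/2.
  [ 1  -1/2  -1/6  3/2 ]
  [ 0     0     1    0 ]
  [ 0     0     0    1 ]
  [ 0     0     0    0 ]
Subtract 3/2 times R3 from R1.
  [ 1  -1/2  -1/6  0 ]
  [ 0     0     1  0 ]
  [ 0     0     0  1 ]
  [ 0     0     0  0 ]
Add 1/6 times R2 to R1.
  [ 1  -1/2  0  0 ]
  [ 0     0  1  0 ]
  [ 0     0  0  1 ]
  [ 0     0  0  0 ]

[[1, -1/2, 0, 0], [0, 0, 1, 0], [0, 0, 0, 1], [0, 0, 0, 0]]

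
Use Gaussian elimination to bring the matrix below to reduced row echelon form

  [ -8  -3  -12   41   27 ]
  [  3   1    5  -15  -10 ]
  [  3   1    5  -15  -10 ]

R1 → -1/8·R1
  [ 1  3/8  3/2  -41/8  -27/8 ]
  [ 3    1    5    -15    -10 ]
  [ 3    1    5    -15    -10 ]
R2 → R2 − 3·R1
  [ 1   3/8  3/2  -41/8  -27/8 ]
  [ 0  -1/8  1/2    3/8    1/8 ]
  [ 3     1    5    -15    -10 ]
R3 → R3 − 3·R1
  [ 1   3/8  3/2  -41/8  -27/8 ]
  [ 0  -1/8  1/2    3/8    1/8 ]
  [ 0  -1/8  1/2    3/8    1/8 ]
R2 → -8·R2
  [ 1   3/8  3/2  -41/8  -27/8 ]
  [ 0     1   -4     -3     -1 ]
  [ 0  -1/8  1/2    3/8    1/8 ]
R3 → R3 + 1/8·R2
  [ 1  3/8  3/2  -41/8  -27/8 ]
  [ 0    1   -4     -3     -1 ]
  [ 0    0    0      0      0 ]
R1 → R1 − 3/8·R2
  [ 1  0   3  -4  -3 ]
  [ 0  1  -4  -3  -1 ]
  [ 0  0   0   0   0 ]

[[1, 0, 3, -4, -3], [0, 1, -4, -3, -1], [0, 0, 0, 0, 0]]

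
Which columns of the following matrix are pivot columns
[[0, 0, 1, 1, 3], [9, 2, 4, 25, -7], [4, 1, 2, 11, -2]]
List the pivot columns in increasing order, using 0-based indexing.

R1 <=> R2
  [ 9  2  4  25  -7 ]
  [ 0  0  1   1   3 ]
  [ 4  1  2  11  -2 ]
R1 := 1/9·R1
  [ 1  2/9  4/9  25/9  -7/9 ]
  [ 0    0    1     1     3 ]
  [ 4    1    2    11    -2 ]
R3 := R3 − 4·R1
  [ 1  2/9  4/9  25/9  -7/9 ]
  [ 0    0    1     1     3 ]
  [ 0  1/9  2/9  -1/9  10/9 ]
R2 <=> R3
  [ 1  2/9  4/9  25/9  -7/9 ]
  [ 0  1/9  2/9  -1/9  10/9 ]
  [ 0    0    1     1     3 ]
R2 := 9·R2
  [ 1  2/9  4/9  25/9  -7/9 ]
  [ 0    1    2    -1    10 ]
  [ 0    0    1     1     3 ]
R2 := R2 − 2·R3
  [ 1  2/9  4/9  25/9  -7/9 ]
  [ 0    1    0    -3     4 ]
  [ 0    0    1     1     3 ]
R1 := R1 − 4/9·R3
  [ 1  2/9  0  7/3  -19/9 ]
  [ 0    1  0   -3      4 ]
  [ 0    0  1    1      3 ]
R1 := R1 − 2/9·R2
  [ 1  0  0   3  -3 ]
  [ 0  1  0  -3   4 ]
  [ 0  0  1   1   3 ]
Pivot columns are the columns containing a leading 1.

0, 1, 2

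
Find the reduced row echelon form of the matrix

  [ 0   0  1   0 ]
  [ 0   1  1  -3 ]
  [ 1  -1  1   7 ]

[[1, 0, 0, 4], [0, 1, 0, -3], [0, 0, 1, 0]]

r1 <-> r3
  [ 1  -1  1   7 ]
  [ 0   1  1  -3 ]
  [ 0   0  1   0 ]
r2 ← r2 − r3
  [ 1  -1  1   7 ]
  [ 0   1  0  -3 ]
  [ 0   0  1   0 ]
r1 ← r1 − r3
  [ 1  -1  0   7 ]
  [ 0   1  0  -3 ]
  [ 0   0  1   0 ]
r1 ← r1 + r2
  [ 1  0  0   4 ]
  [ 0  1  0  -3 ]
  [ 0  0  1   0 ]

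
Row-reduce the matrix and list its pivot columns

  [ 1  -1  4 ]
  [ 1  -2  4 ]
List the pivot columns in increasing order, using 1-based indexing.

1, 2

r2 ← r2 − r1
  [ 1  -1  4 ]
  [ 0  -1  0 ]
r2 ← -1·r2
  [ 1  -1  4 ]
  [ 0   1  0 ]
r1 ← r1 + r2
  [ 1  0  4 ]
  [ 0  1  0 ]
Pivot columns are the columns containing a leading 1.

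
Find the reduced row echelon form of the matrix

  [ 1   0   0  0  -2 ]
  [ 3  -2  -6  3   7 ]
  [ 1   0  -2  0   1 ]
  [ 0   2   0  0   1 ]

r2 -> r2 − 3·r1
  [ 1   0   0  0  -2 ]
  [ 0  -2  -6  3  13 ]
  [ 1   0  -2  0   1 ]
  [ 0   2   0  0   1 ]
r3 -> r3 − r1
  [ 1   0   0  0  -2 ]
  [ 0  -2  -6  3  13 ]
  [ 0   0  -2  0   3 ]
  [ 0   2   0  0   1 ]
r2 -> -1/2·r2
  [ 1  0   0     0     -2 ]
  [ 0  1   3  -3/2  -13/2 ]
  [ 0  0  -2     0      3 ]
  [ 0  2   0     0      1 ]
r4 -> r4 − 2·r2
  [ 1  0   0     0     -2 ]
  [ 0  1   3  -3/2  -13/2 ]
  [ 0  0  -2     0      3 ]
  [ 0  0  -6     3     14 ]
r3 -> -1/2·r3
  [ 1  0   0     0     -2 ]
  [ 0  1   3  -3/2  -13/2 ]
  [ 0  0   1     0   -3/2 ]
  [ 0  0  -6     3     14 ]
r4 -> r4 + 6·r3
  [ 1  0  0     0     -2 ]
  [ 0  1  3  -3/2  -13/2 ]
  [ 0  0  1     0   -3/2 ]
  [ 0  0  0     3      5 ]
r4 -> 1/3·r4
  [ 1  0  0     0     -2 ]
  [ 0  1  3  -3/2  -13/2 ]
  [ 0  0  1     0   -3/2 ]
  [ 0  0  0     1    5/3 ]
r2 -> r2 + 3/2·r4
  [ 1  0  0  0    -2 ]
  [ 0  1  3  0    -4 ]
  [ 0  0  1  0  -3/2 ]
  [ 0  0  0  1   5/3 ]
r2 -> r2 − 3·r3
  [ 1  0  0  0    -2 ]
  [ 0  1  0  0   1/2 ]
  [ 0  0  1  0  -3/2 ]
  [ 0  0  0  1   5/3 ]

[[1, 0, 0, 0, -2], [0, 1, 0, 0, 1/2], [0, 0, 1, 0, -3/2], [0, 0, 0, 1, 5/3]]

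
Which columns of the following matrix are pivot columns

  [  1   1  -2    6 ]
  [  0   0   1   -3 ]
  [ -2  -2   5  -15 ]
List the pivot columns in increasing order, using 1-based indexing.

1, 3

Add 2 times ρ1 to ρ3.
  [ 1  1  -2   6 ]
  [ 0  0   1  -3 ]
  [ 0  0   1  -3 ]
Subtract ρ2 from ρ3.
  [ 1  1  -2   6 ]
  [ 0  0   1  -3 ]
  [ 0  0   0   0 ]
Add 2 times ρ2 to ρ1.
  [ 1  1  0   0 ]
  [ 0  0  1  -3 ]
  [ 0  0  0   0 ]
Pivot columns are the columns containing a leading 1.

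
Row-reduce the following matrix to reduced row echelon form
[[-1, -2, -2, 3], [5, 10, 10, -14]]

Multiply ρ1 by -1.
  [ 1   2   2   -3 ]
  [ 5  10  10  -14 ]
Subtract 5 times ρ1 from ρ2.
  [ 1  2  2  -3 ]
  [ 0  0  0   1 ]
Add 3 times ρ2 to ρ1.
  [ 1  2  2  0 ]
  [ 0  0  0  1 ]

[[1, 2, 2, 0], [0, 0, 0, 1]]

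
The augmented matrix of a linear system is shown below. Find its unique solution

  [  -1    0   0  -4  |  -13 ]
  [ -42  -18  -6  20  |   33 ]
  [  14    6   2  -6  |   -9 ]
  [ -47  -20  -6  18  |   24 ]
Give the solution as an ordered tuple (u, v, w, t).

(1, -1, 1/2, 3)

ρ1 ← -1·ρ1
  [   1    0   0   4  |  13 ]
  [ -42  -18  -6  20  |  33 ]
  [  14    6   2  -6  |  -9 ]
  [ -47  -20  -6  18  |  24 ]
ρ2 ← ρ2 + 42·ρ1
  [   1    0   0    4  |   13 ]
  [   0  -18  -6  188  |  579 ]
  [  14    6   2   -6  |   -9 ]
  [ -47  -20  -6   18  |   24 ]
ρ3 ← ρ3 − 14·ρ1
  [   1    0   0    4  |    13 ]
  [   0  -18  -6  188  |   579 ]
  [   0    6   2  -62  |  -191 ]
  [ -47  -20  -6   18  |    24 ]
ρ4 ← ρ4 + 47·ρ1
  [ 1    0   0    4  |    13 ]
  [ 0  -18  -6  188  |   579 ]
  [ 0    6   2  -62  |  -191 ]
  [ 0  -20  -6  206  |   635 ]
ρ2 ← -1/18·ρ2
  [ 1    0    0      4  |      13 ]
  [ 0    1  1/3  -94/9  |  -193/6 ]
  [ 0    6    2    -62  |    -191 ]
  [ 0  -20   -6    206  |     635 ]
ρ3 ← ρ3 − 6·ρ2
  [ 1    0    0      4  |      13 ]
  [ 0    1  1/3  -94/9  |  -193/6 ]
  [ 0    0    0    2/3  |       2 ]
  [ 0  -20   -6    206  |     635 ]
ρ4 ← ρ4 + 20·ρ2
  [ 1  0    0      4  |      13 ]
  [ 0  1  1/3  -94/9  |  -193/6 ]
  [ 0  0    0    2/3  |       2 ]
  [ 0  0  2/3  -26/9  |   -25/3 ]
ρ3 ↔ ρ4
  [ 1  0    0      4  |      13 ]
  [ 0  1  1/3  -94/9  |  -193/6 ]
  [ 0  0  2/3  -26/9  |   -25/3 ]
  [ 0  0    0    2/3  |       2 ]
ρ3 ← 3/2·ρ3
  [ 1  0    0      4  |      13 ]
  [ 0  1  1/3  -94/9  |  -193/6 ]
  [ 0  0    1  -13/3  |   -25/2 ]
  [ 0  0    0    2/3  |       2 ]
ρ4 ← 3/2·ρ4
  [ 1  0    0      4  |      13 ]
  [ 0  1  1/3  -94/9  |  -193/6 ]
  [ 0  0    1  -13/3  |   -25/2 ]
  [ 0  0    0      1  |       3 ]
ρ3 ← ρ3 + 13/3·ρ4
  [ 1  0    0      4  |      13 ]
  [ 0  1  1/3  -94/9  |  -193/6 ]
  [ 0  0    1      0  |     1/2 ]
  [ 0  0    0      1  |       3 ]
ρ2 ← ρ2 + 94/9·ρ4
  [ 1  0    0  4  |    13 ]
  [ 0  1  1/3  0  |  -5/6 ]
  [ 0  0    1  0  |   1/2 ]
  [ 0  0    0  1  |     3 ]
ρ1 ← ρ1 − 4·ρ4
  [ 1  0    0  0  |     1 ]
  [ 0  1  1/3  0  |  -5/6 ]
  [ 0  0    1  0  |   1/2 ]
  [ 0  0    0  1  |     3 ]
ρ2 ← ρ2 − 1/3·ρ3
  [ 1  0  0  0  |    1 ]
  [ 0  1  0  0  |   -1 ]
  [ 0  0  1  0  |  1/2 ]
  [ 0  0  0  1  |    3 ]
Reading off the last column: u = 1, v = -1, w = 1/2, t = 3.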